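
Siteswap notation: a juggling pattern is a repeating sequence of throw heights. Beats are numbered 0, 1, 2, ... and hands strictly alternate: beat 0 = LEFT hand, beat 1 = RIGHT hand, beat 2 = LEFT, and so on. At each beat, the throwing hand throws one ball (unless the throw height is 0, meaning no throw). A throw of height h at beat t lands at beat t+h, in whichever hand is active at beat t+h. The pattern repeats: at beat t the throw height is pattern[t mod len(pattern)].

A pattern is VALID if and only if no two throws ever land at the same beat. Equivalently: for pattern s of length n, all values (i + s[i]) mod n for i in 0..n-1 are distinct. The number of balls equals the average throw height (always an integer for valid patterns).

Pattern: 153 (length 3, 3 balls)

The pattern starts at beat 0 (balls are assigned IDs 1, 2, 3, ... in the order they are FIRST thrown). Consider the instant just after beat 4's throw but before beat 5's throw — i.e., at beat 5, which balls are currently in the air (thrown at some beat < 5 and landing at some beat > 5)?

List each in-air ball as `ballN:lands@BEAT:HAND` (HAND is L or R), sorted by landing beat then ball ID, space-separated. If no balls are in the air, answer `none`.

Answer: ball1:lands@6:L ball3:lands@9:R

Derivation:
Beat 0 (L): throw ball1 h=1 -> lands@1:R; in-air after throw: [b1@1:R]
Beat 1 (R): throw ball1 h=5 -> lands@6:L; in-air after throw: [b1@6:L]
Beat 2 (L): throw ball2 h=3 -> lands@5:R; in-air after throw: [b2@5:R b1@6:L]
Beat 3 (R): throw ball3 h=1 -> lands@4:L; in-air after throw: [b3@4:L b2@5:R b1@6:L]
Beat 4 (L): throw ball3 h=5 -> lands@9:R; in-air after throw: [b2@5:R b1@6:L b3@9:R]
Beat 5 (R): throw ball2 h=3 -> lands@8:L; in-air after throw: [b1@6:L b2@8:L b3@9:R]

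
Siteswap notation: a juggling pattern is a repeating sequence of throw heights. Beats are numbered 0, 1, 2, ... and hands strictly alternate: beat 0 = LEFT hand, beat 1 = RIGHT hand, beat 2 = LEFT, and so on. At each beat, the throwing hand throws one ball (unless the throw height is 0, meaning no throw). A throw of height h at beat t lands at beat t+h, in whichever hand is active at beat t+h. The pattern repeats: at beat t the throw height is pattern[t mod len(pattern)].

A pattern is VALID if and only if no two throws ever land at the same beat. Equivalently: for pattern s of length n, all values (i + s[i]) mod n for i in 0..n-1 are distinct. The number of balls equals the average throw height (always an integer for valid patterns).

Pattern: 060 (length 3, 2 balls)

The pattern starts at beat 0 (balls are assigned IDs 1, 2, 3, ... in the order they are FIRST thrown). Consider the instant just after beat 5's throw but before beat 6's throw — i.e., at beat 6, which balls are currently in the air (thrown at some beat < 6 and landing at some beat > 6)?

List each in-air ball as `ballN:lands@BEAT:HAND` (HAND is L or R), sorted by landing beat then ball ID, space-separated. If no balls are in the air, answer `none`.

Beat 1 (R): throw ball1 h=6 -> lands@7:R; in-air after throw: [b1@7:R]
Beat 4 (L): throw ball2 h=6 -> lands@10:L; in-air after throw: [b1@7:R b2@10:L]

Answer: ball1:lands@7:R ball2:lands@10:L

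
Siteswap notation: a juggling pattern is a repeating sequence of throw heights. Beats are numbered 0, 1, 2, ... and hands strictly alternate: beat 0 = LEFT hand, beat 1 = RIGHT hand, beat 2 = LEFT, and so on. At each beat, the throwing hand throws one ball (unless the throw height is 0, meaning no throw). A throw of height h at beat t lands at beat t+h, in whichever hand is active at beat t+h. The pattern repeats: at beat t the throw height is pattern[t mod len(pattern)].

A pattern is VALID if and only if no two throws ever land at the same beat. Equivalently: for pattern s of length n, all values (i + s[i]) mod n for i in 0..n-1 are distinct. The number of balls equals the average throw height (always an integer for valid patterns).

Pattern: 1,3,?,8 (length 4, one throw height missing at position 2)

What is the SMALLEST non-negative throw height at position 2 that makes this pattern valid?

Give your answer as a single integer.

i=0: (0 + 1) mod 4 = 1
i=1: (1 + 3) mod 4 = 0
i=2: s[i]=? (unknown)
i=3: (3 + 8) mod 4 = 3
Known residues: [0, 1, 3]; need a permutation of 0..3, so missing residue r = 2
Need (2 + s) mod 4 = 2; smallest s = (2 - 2) mod 4 = 0

Answer: 0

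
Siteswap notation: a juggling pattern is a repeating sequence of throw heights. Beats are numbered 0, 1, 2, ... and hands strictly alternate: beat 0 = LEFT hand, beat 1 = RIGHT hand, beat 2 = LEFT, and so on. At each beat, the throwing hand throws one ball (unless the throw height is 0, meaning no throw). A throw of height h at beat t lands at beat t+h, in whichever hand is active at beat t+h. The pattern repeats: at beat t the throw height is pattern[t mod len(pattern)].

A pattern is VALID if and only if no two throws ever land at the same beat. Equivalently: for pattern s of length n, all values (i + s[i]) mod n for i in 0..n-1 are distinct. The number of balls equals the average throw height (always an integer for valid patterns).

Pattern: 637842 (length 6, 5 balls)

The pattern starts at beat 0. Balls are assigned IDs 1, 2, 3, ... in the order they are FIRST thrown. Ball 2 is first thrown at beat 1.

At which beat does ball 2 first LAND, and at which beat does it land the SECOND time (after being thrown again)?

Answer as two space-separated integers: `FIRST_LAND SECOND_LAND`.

Beat 0 (L): throw ball1 h=6 -> lands@6:L; in-air after throw: [b1@6:L]
Beat 1 (R): throw ball2 h=3 -> lands@4:L; in-air after throw: [b2@4:L b1@6:L]
Beat 2 (L): throw ball3 h=7 -> lands@9:R; in-air after throw: [b2@4:L b1@6:L b3@9:R]
Beat 3 (R): throw ball4 h=8 -> lands@11:R; in-air after throw: [b2@4:L b1@6:L b3@9:R b4@11:R]
Beat 4 (L): throw ball2 h=4 -> lands@8:L; in-air after throw: [b1@6:L b2@8:L b3@9:R b4@11:R]
Beat 5 (R): throw ball5 h=2 -> lands@7:R; in-air after throw: [b1@6:L b5@7:R b2@8:L b3@9:R b4@11:R]
Beat 6 (L): throw ball1 h=6 -> lands@12:L; in-air after throw: [b5@7:R b2@8:L b3@9:R b4@11:R b1@12:L]
Beat 7 (R): throw ball5 h=3 -> lands@10:L; in-air after throw: [b2@8:L b3@9:R b5@10:L b4@11:R b1@12:L]
Beat 8 (L): throw ball2 h=7 -> lands@15:R; in-air after throw: [b3@9:R b5@10:L b4@11:R b1@12:L b2@15:R]
Ball 2: thrown@1 h=3 -> first land @4; rethrown@4 h=4 -> second land @8

Answer: 4 8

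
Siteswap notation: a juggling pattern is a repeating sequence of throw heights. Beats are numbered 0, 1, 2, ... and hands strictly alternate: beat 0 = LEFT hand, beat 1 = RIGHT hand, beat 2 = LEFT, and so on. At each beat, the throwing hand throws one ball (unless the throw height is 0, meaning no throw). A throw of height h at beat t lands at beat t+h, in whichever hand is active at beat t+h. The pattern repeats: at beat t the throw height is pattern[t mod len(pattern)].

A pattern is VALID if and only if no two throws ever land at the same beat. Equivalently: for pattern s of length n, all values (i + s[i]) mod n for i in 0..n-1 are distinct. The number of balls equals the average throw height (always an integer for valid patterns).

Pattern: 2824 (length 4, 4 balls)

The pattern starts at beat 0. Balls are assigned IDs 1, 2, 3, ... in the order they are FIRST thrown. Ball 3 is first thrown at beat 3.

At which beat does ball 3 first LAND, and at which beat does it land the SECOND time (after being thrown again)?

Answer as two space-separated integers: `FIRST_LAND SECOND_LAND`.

Beat 0 (L): throw ball1 h=2 -> lands@2:L; in-air after throw: [b1@2:L]
Beat 1 (R): throw ball2 h=8 -> lands@9:R; in-air after throw: [b1@2:L b2@9:R]
Beat 2 (L): throw ball1 h=2 -> lands@4:L; in-air after throw: [b1@4:L b2@9:R]
Beat 3 (R): throw ball3 h=4 -> lands@7:R; in-air after throw: [b1@4:L b3@7:R b2@9:R]
Beat 4 (L): throw ball1 h=2 -> lands@6:L; in-air after throw: [b1@6:L b3@7:R b2@9:R]
Beat 5 (R): throw ball4 h=8 -> lands@13:R; in-air after throw: [b1@6:L b3@7:R b2@9:R b4@13:R]
Beat 6 (L): throw ball1 h=2 -> lands@8:L; in-air after throw: [b3@7:R b1@8:L b2@9:R b4@13:R]
Beat 7 (R): throw ball3 h=4 -> lands@11:R; in-air after throw: [b1@8:L b2@9:R b3@11:R b4@13:R]
Beat 8 (L): throw ball1 h=2 -> lands@10:L; in-air after throw: [b2@9:R b1@10:L b3@11:R b4@13:R]
Beat 9 (R): throw ball2 h=8 -> lands@17:R; in-air after throw: [b1@10:L b3@11:R b4@13:R b2@17:R]
Beat 10 (L): throw ball1 h=2 -> lands@12:L; in-air after throw: [b3@11:R b1@12:L b4@13:R b2@17:R]
Beat 11 (R): throw ball3 h=4 -> lands@15:R; in-air after throw: [b1@12:L b4@13:R b3@15:R b2@17:R]
Ball 3: thrown@3 h=4 -> first land @7; rethrown@7 h=4 -> second land @11

Answer: 7 11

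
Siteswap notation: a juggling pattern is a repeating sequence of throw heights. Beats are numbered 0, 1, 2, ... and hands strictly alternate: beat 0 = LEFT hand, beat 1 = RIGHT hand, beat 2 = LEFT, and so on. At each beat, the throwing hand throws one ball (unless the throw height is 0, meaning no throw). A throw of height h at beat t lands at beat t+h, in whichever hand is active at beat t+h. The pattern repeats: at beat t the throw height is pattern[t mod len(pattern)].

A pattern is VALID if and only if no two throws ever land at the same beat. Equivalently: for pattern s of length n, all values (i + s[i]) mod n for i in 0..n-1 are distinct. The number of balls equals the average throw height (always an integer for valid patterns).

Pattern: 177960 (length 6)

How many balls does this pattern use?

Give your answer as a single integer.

Pattern = [1, 7, 7, 9, 6, 0], length n = 6
  position 0: throw height = 1, running sum = 1
  position 1: throw height = 7, running sum = 8
  position 2: throw height = 7, running sum = 15
  position 3: throw height = 9, running sum = 24
  position 4: throw height = 6, running sum = 30
  position 5: throw height = 0, running sum = 30
Total sum = 30; balls = sum / n = 30 / 6 = 5

Answer: 5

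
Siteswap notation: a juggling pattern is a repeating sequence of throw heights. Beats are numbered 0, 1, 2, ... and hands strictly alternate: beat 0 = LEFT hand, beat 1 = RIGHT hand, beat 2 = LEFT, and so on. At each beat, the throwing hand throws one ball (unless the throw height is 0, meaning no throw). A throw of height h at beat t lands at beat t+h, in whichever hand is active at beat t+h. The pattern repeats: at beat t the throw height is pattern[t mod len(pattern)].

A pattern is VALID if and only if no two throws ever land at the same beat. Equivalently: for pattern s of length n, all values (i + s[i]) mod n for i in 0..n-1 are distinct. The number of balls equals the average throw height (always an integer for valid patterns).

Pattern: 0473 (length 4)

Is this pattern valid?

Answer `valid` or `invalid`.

Answer: invalid

Derivation:
i=0: (i + s[i]) mod n = (0 + 0) mod 4 = 0
i=1: (i + s[i]) mod n = (1 + 4) mod 4 = 1
i=2: (i + s[i]) mod n = (2 + 7) mod 4 = 1
i=3: (i + s[i]) mod n = (3 + 3) mod 4 = 2
Residues: [0, 1, 1, 2], distinct: False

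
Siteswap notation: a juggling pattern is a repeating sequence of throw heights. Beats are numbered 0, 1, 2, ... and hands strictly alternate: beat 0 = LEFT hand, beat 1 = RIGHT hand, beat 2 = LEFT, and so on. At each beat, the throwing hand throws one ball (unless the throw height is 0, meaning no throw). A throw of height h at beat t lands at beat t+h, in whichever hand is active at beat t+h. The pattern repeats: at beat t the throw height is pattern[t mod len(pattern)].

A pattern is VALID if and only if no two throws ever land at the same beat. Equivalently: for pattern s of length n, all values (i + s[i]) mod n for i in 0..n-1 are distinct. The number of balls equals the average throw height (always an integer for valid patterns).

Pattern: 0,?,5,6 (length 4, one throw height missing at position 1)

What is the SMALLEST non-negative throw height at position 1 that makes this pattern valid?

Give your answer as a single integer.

i=0: (0 + 0) mod 4 = 0
i=1: s[i]=? (unknown)
i=2: (2 + 5) mod 4 = 3
i=3: (3 + 6) mod 4 = 1
Known residues: [0, 1, 3]; need a permutation of 0..3, so missing residue r = 2
Need (1 + s) mod 4 = 2; smallest s = (2 - 1) mod 4 = 1

Answer: 1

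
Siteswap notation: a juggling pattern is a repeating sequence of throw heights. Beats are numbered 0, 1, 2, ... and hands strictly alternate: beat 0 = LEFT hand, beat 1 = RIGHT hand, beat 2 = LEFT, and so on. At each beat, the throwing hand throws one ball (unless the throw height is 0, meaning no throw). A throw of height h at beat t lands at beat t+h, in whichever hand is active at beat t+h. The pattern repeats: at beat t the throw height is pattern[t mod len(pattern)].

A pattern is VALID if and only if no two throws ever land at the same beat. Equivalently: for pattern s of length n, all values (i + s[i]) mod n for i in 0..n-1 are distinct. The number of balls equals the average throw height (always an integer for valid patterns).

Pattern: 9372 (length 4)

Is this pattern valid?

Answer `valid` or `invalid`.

i=0: (i + s[i]) mod n = (0 + 9) mod 4 = 1
i=1: (i + s[i]) mod n = (1 + 3) mod 4 = 0
i=2: (i + s[i]) mod n = (2 + 7) mod 4 = 1
i=3: (i + s[i]) mod n = (3 + 2) mod 4 = 1
Residues: [1, 0, 1, 1], distinct: False

Answer: invalid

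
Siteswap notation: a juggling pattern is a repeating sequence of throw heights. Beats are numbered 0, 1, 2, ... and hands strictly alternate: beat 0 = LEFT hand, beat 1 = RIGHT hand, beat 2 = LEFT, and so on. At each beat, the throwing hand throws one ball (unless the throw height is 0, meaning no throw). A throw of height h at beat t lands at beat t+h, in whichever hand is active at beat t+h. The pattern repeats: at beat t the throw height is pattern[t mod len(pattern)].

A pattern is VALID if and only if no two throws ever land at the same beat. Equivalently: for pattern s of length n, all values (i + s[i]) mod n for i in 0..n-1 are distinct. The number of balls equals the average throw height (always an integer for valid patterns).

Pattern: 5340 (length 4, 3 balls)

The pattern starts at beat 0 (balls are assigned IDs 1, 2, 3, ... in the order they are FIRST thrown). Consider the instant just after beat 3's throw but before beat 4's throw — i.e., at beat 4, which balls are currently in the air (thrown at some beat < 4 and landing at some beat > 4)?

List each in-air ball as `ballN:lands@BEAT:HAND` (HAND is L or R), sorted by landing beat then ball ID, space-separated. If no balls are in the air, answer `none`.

Answer: ball1:lands@5:R ball3:lands@6:L

Derivation:
Beat 0 (L): throw ball1 h=5 -> lands@5:R; in-air after throw: [b1@5:R]
Beat 1 (R): throw ball2 h=3 -> lands@4:L; in-air after throw: [b2@4:L b1@5:R]
Beat 2 (L): throw ball3 h=4 -> lands@6:L; in-air after throw: [b2@4:L b1@5:R b3@6:L]
Beat 4 (L): throw ball2 h=5 -> lands@9:R; in-air after throw: [b1@5:R b3@6:L b2@9:R]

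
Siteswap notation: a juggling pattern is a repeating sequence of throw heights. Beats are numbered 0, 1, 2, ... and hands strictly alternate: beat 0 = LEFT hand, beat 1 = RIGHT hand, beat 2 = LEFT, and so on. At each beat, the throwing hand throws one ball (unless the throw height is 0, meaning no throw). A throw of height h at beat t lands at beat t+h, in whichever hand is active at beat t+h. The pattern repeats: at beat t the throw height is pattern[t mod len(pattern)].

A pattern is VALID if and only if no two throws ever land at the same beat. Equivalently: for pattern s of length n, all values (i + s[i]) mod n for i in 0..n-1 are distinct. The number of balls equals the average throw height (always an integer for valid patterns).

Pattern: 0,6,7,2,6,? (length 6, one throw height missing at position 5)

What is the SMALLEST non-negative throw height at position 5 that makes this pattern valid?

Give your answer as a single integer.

Answer: 3

Derivation:
i=0: (0 + 0) mod 6 = 0
i=1: (1 + 6) mod 6 = 1
i=2: (2 + 7) mod 6 = 3
i=3: (3 + 2) mod 6 = 5
i=4: (4 + 6) mod 6 = 4
i=5: s[i]=? (unknown)
Known residues: [0, 1, 3, 4, 5]; need a permutation of 0..5, so missing residue r = 2
Need (5 + s) mod 6 = 2; smallest s = (2 - 5) mod 6 = 3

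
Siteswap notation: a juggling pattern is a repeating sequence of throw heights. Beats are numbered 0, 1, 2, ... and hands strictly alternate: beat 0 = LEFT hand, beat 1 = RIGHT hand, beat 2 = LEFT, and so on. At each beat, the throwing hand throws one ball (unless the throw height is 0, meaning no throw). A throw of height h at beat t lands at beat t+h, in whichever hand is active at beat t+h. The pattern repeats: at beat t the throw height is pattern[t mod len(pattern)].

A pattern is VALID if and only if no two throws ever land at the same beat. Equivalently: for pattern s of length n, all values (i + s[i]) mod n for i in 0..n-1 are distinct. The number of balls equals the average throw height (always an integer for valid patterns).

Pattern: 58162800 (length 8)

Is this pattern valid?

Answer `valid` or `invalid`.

i=0: (i + s[i]) mod n = (0 + 5) mod 8 = 5
i=1: (i + s[i]) mod n = (1 + 8) mod 8 = 1
i=2: (i + s[i]) mod n = (2 + 1) mod 8 = 3
i=3: (i + s[i]) mod n = (3 + 6) mod 8 = 1
i=4: (i + s[i]) mod n = (4 + 2) mod 8 = 6
i=5: (i + s[i]) mod n = (5 + 8) mod 8 = 5
i=6: (i + s[i]) mod n = (6 + 0) mod 8 = 6
i=7: (i + s[i]) mod n = (7 + 0) mod 8 = 7
Residues: [5, 1, 3, 1, 6, 5, 6, 7], distinct: False

Answer: invalid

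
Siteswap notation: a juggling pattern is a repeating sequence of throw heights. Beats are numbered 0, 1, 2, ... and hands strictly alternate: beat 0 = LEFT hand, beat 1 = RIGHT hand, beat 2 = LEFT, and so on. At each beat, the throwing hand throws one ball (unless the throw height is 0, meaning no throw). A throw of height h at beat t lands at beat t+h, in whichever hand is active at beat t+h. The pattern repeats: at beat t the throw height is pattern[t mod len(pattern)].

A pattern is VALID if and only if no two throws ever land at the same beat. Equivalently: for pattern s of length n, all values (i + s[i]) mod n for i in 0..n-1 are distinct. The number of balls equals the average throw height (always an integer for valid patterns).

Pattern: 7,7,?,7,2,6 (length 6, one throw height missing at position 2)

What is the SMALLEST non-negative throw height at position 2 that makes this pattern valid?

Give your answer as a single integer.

i=0: (0 + 7) mod 6 = 1
i=1: (1 + 7) mod 6 = 2
i=2: s[i]=? (unknown)
i=3: (3 + 7) mod 6 = 4
i=4: (4 + 2) mod 6 = 0
i=5: (5 + 6) mod 6 = 5
Known residues: [0, 1, 2, 4, 5]; need a permutation of 0..5, so missing residue r = 3
Need (2 + s) mod 6 = 3; smallest s = (3 - 2) mod 6 = 1

Answer: 1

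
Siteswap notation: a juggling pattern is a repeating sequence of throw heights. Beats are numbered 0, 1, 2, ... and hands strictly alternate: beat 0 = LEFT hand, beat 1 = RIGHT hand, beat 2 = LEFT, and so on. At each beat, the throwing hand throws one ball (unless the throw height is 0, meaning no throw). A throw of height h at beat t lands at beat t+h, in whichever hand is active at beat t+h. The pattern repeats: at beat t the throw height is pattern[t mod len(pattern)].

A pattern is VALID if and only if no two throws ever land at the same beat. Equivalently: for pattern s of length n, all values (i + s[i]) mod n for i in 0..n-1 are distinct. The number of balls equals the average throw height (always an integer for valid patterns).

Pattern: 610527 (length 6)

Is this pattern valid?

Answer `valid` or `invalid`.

Answer: invalid

Derivation:
i=0: (i + s[i]) mod n = (0 + 6) mod 6 = 0
i=1: (i + s[i]) mod n = (1 + 1) mod 6 = 2
i=2: (i + s[i]) mod n = (2 + 0) mod 6 = 2
i=3: (i + s[i]) mod n = (3 + 5) mod 6 = 2
i=4: (i + s[i]) mod n = (4 + 2) mod 6 = 0
i=5: (i + s[i]) mod n = (5 + 7) mod 6 = 0
Residues: [0, 2, 2, 2, 0, 0], distinct: False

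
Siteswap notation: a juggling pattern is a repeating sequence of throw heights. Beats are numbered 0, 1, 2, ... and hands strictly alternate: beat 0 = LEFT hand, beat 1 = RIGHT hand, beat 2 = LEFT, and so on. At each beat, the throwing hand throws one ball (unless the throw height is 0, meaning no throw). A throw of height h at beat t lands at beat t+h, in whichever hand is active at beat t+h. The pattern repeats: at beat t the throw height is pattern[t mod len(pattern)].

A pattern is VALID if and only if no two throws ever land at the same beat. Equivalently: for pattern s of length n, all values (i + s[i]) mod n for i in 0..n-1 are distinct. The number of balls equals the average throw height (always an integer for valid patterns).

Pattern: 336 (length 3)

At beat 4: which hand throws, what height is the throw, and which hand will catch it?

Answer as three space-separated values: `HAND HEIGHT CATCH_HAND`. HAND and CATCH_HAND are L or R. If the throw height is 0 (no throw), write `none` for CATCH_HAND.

Answer: L 3 R

Derivation:
Beat 4: 4 mod 2 = 0, so hand = L
Throw height = pattern[4 mod 3] = pattern[1] = 3
Lands at beat 4+3=7, 7 mod 2 = 1, so catch hand = R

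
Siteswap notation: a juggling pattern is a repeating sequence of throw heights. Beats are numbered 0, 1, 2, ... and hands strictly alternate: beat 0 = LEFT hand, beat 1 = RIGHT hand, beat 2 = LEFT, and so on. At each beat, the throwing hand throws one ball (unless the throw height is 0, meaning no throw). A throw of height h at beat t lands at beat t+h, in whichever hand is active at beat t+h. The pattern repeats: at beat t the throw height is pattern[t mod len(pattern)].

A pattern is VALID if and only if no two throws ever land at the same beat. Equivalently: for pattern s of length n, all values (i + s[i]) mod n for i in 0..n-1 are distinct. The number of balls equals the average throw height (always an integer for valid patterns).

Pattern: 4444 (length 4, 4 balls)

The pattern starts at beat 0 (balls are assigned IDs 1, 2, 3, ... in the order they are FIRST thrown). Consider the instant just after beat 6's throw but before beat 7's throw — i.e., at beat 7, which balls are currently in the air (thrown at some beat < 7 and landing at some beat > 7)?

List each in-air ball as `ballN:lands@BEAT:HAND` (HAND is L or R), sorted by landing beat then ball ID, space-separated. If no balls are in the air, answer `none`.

Answer: ball1:lands@8:L ball2:lands@9:R ball3:lands@10:L

Derivation:
Beat 0 (L): throw ball1 h=4 -> lands@4:L; in-air after throw: [b1@4:L]
Beat 1 (R): throw ball2 h=4 -> lands@5:R; in-air after throw: [b1@4:L b2@5:R]
Beat 2 (L): throw ball3 h=4 -> lands@6:L; in-air after throw: [b1@4:L b2@5:R b3@6:L]
Beat 3 (R): throw ball4 h=4 -> lands@7:R; in-air after throw: [b1@4:L b2@5:R b3@6:L b4@7:R]
Beat 4 (L): throw ball1 h=4 -> lands@8:L; in-air after throw: [b2@5:R b3@6:L b4@7:R b1@8:L]
Beat 5 (R): throw ball2 h=4 -> lands@9:R; in-air after throw: [b3@6:L b4@7:R b1@8:L b2@9:R]
Beat 6 (L): throw ball3 h=4 -> lands@10:L; in-air after throw: [b4@7:R b1@8:L b2@9:R b3@10:L]
Beat 7 (R): throw ball4 h=4 -> lands@11:R; in-air after throw: [b1@8:L b2@9:R b3@10:L b4@11:R]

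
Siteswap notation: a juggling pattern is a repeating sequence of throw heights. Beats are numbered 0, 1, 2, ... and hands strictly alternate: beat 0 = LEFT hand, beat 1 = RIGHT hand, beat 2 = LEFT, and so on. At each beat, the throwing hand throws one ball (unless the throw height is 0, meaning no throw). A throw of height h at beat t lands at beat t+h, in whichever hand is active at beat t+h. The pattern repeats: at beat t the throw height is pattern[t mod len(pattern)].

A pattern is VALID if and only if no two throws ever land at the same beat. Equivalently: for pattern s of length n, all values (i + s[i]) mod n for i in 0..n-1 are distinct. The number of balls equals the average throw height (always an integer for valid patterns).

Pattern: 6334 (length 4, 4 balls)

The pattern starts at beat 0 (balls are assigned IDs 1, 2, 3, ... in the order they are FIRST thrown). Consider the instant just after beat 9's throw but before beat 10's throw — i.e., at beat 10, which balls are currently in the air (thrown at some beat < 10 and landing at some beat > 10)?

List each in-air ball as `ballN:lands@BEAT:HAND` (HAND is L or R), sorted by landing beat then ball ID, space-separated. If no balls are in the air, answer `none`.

Beat 0 (L): throw ball1 h=6 -> lands@6:L; in-air after throw: [b1@6:L]
Beat 1 (R): throw ball2 h=3 -> lands@4:L; in-air after throw: [b2@4:L b1@6:L]
Beat 2 (L): throw ball3 h=3 -> lands@5:R; in-air after throw: [b2@4:L b3@5:R b1@6:L]
Beat 3 (R): throw ball4 h=4 -> lands@7:R; in-air after throw: [b2@4:L b3@5:R b1@6:L b4@7:R]
Beat 4 (L): throw ball2 h=6 -> lands@10:L; in-air after throw: [b3@5:R b1@6:L b4@7:R b2@10:L]
Beat 5 (R): throw ball3 h=3 -> lands@8:L; in-air after throw: [b1@6:L b4@7:R b3@8:L b2@10:L]
Beat 6 (L): throw ball1 h=3 -> lands@9:R; in-air after throw: [b4@7:R b3@8:L b1@9:R b2@10:L]
Beat 7 (R): throw ball4 h=4 -> lands@11:R; in-air after throw: [b3@8:L b1@9:R b2@10:L b4@11:R]
Beat 8 (L): throw ball3 h=6 -> lands@14:L; in-air after throw: [b1@9:R b2@10:L b4@11:R b3@14:L]
Beat 9 (R): throw ball1 h=3 -> lands@12:L; in-air after throw: [b2@10:L b4@11:R b1@12:L b3@14:L]
Beat 10 (L): throw ball2 h=3 -> lands@13:R; in-air after throw: [b4@11:R b1@12:L b2@13:R b3@14:L]

Answer: ball4:lands@11:R ball1:lands@12:L ball3:lands@14:L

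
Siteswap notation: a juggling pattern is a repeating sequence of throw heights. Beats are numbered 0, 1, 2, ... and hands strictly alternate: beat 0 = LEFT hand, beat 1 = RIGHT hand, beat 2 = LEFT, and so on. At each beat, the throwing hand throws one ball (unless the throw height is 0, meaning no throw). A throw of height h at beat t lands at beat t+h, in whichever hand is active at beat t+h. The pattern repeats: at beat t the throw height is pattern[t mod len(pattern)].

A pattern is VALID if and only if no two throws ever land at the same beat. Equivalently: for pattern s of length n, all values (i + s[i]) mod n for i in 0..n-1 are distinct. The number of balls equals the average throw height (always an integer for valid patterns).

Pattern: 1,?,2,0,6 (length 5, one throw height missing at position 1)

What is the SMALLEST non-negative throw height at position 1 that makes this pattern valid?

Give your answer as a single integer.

Answer: 1

Derivation:
i=0: (0 + 1) mod 5 = 1
i=1: s[i]=? (unknown)
i=2: (2 + 2) mod 5 = 4
i=3: (3 + 0) mod 5 = 3
i=4: (4 + 6) mod 5 = 0
Known residues: [0, 1, 3, 4]; need a permutation of 0..4, so missing residue r = 2
Need (1 + s) mod 5 = 2; smallest s = (2 - 1) mod 5 = 1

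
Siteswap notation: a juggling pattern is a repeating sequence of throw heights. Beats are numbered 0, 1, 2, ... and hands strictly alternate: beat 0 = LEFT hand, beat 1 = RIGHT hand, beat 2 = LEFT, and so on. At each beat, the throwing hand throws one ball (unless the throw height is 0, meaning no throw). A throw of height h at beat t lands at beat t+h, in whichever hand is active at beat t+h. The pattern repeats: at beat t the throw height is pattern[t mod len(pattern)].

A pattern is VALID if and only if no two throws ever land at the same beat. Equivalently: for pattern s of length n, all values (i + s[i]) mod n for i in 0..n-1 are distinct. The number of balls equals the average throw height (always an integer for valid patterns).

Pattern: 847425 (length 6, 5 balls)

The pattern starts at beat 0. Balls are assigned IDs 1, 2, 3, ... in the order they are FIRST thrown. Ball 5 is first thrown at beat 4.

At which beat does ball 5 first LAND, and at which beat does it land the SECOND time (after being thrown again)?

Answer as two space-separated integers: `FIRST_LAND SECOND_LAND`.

Answer: 6 14

Derivation:
Beat 0 (L): throw ball1 h=8 -> lands@8:L; in-air after throw: [b1@8:L]
Beat 1 (R): throw ball2 h=4 -> lands@5:R; in-air after throw: [b2@5:R b1@8:L]
Beat 2 (L): throw ball3 h=7 -> lands@9:R; in-air after throw: [b2@5:R b1@8:L b3@9:R]
Beat 3 (R): throw ball4 h=4 -> lands@7:R; in-air after throw: [b2@5:R b4@7:R b1@8:L b3@9:R]
Beat 4 (L): throw ball5 h=2 -> lands@6:L; in-air after throw: [b2@5:R b5@6:L b4@7:R b1@8:L b3@9:R]
Beat 5 (R): throw ball2 h=5 -> lands@10:L; in-air after throw: [b5@6:L b4@7:R b1@8:L b3@9:R b2@10:L]
Beat 6 (L): throw ball5 h=8 -> lands@14:L; in-air after throw: [b4@7:R b1@8:L b3@9:R b2@10:L b5@14:L]
Beat 7 (R): throw ball4 h=4 -> lands@11:R; in-air after throw: [b1@8:L b3@9:R b2@10:L b4@11:R b5@14:L]
Beat 8 (L): throw ball1 h=7 -> lands@15:R; in-air after throw: [b3@9:R b2@10:L b4@11:R b5@14:L b1@15:R]
Beat 9 (R): throw ball3 h=4 -> lands@13:R; in-air after throw: [b2@10:L b4@11:R b3@13:R b5@14:L b1@15:R]
Beat 10 (L): throw ball2 h=2 -> lands@12:L; in-air after throw: [b4@11:R b2@12:L b3@13:R b5@14:L b1@15:R]
Beat 11 (R): throw ball4 h=5 -> lands@16:L; in-air after throw: [b2@12:L b3@13:R b5@14:L b1@15:R b4@16:L]
Beat 12 (L): throw ball2 h=8 -> lands@20:L; in-air after throw: [b3@13:R b5@14:L b1@15:R b4@16:L b2@20:L]
Beat 13 (R): throw ball3 h=4 -> lands@17:R; in-air after throw: [b5@14:L b1@15:R b4@16:L b3@17:R b2@20:L]
Beat 14 (L): throw ball5 h=7 -> lands@21:R; in-air after throw: [b1@15:R b4@16:L b3@17:R b2@20:L b5@21:R]
Ball 5: thrown@4 h=2 -> first land @6; rethrown@6 h=8 -> second land @14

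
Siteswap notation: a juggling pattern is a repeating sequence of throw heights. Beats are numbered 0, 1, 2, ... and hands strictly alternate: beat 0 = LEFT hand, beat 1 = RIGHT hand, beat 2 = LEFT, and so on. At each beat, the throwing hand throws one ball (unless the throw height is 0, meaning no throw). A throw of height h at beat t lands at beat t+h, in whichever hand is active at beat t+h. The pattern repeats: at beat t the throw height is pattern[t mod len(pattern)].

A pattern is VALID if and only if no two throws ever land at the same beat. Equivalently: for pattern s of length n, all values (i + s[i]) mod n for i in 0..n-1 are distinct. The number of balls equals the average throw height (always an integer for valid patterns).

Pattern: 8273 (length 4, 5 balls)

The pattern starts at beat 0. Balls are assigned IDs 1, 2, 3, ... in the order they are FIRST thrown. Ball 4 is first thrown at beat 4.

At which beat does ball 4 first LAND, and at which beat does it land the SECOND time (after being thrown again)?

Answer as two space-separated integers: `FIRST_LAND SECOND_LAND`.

Answer: 12 20

Derivation:
Beat 0 (L): throw ball1 h=8 -> lands@8:L; in-air after throw: [b1@8:L]
Beat 1 (R): throw ball2 h=2 -> lands@3:R; in-air after throw: [b2@3:R b1@8:L]
Beat 2 (L): throw ball3 h=7 -> lands@9:R; in-air after throw: [b2@3:R b1@8:L b3@9:R]
Beat 3 (R): throw ball2 h=3 -> lands@6:L; in-air after throw: [b2@6:L b1@8:L b3@9:R]
Beat 4 (L): throw ball4 h=8 -> lands@12:L; in-air after throw: [b2@6:L b1@8:L b3@9:R b4@12:L]
Beat 5 (R): throw ball5 h=2 -> lands@7:R; in-air after throw: [b2@6:L b5@7:R b1@8:L b3@9:R b4@12:L]
Beat 6 (L): throw ball2 h=7 -> lands@13:R; in-air after throw: [b5@7:R b1@8:L b3@9:R b4@12:L b2@13:R]
Beat 7 (R): throw ball5 h=3 -> lands@10:L; in-air after throw: [b1@8:L b3@9:R b5@10:L b4@12:L b2@13:R]
Beat 8 (L): throw ball1 h=8 -> lands@16:L; in-air after throw: [b3@9:R b5@10:L b4@12:L b2@13:R b1@16:L]
Beat 9 (R): throw ball3 h=2 -> lands@11:R; in-air after throw: [b5@10:L b3@11:R b4@12:L b2@13:R b1@16:L]
Beat 10 (L): throw ball5 h=7 -> lands@17:R; in-air after throw: [b3@11:R b4@12:L b2@13:R b1@16:L b5@17:R]
Beat 11 (R): throw ball3 h=3 -> lands@14:L; in-air after throw: [b4@12:L b2@13:R b3@14:L b1@16:L b5@17:R]
Beat 12 (L): throw ball4 h=8 -> lands@20:L; in-air after throw: [b2@13:R b3@14:L b1@16:L b5@17:R b4@20:L]
Beat 13 (R): throw ball2 h=2 -> lands@15:R; in-air after throw: [b3@14:L b2@15:R b1@16:L b5@17:R b4@20:L]
Beat 14 (L): throw ball3 h=7 -> lands@21:R; in-air after throw: [b2@15:R b1@16:L b5@17:R b4@20:L b3@21:R]
Beat 15 (R): throw ball2 h=3 -> lands@18:L; in-air after throw: [b1@16:L b5@17:R b2@18:L b4@20:L b3@21:R]
Beat 16 (L): throw ball1 h=8 -> lands@24:L; in-air after throw: [b5@17:R b2@18:L b4@20:L b3@21:R b1@24:L]
Beat 17 (R): throw ball5 h=2 -> lands@19:R; in-air after throw: [b2@18:L b5@19:R b4@20:L b3@21:R b1@24:L]
Beat 18 (L): throw ball2 h=7 -> lands@25:R; in-air after throw: [b5@19:R b4@20:L b3@21:R b1@24:L b2@25:R]
Beat 19 (R): throw ball5 h=3 -> lands@22:L; in-air after throw: [b4@20:L b3@21:R b5@22:L b1@24:L b2@25:R]
Beat 20 (L): throw ball4 h=8 -> lands@28:L; in-air after throw: [b3@21:R b5@22:L b1@24:L b2@25:R b4@28:L]
Ball 4: thrown@4 h=8 -> first land @12; rethrown@12 h=8 -> second land @20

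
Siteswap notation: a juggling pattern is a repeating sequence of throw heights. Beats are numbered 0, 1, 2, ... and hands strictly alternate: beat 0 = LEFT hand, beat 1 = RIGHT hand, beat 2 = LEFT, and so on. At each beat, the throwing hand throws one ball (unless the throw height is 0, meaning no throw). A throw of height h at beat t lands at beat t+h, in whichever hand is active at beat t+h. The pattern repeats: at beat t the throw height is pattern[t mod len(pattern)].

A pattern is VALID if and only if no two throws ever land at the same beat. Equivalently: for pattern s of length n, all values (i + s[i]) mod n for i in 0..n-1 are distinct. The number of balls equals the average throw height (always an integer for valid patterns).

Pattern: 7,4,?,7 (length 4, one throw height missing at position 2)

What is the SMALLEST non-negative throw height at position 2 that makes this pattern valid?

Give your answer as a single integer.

Answer: 2

Derivation:
i=0: (0 + 7) mod 4 = 3
i=1: (1 + 4) mod 4 = 1
i=2: s[i]=? (unknown)
i=3: (3 + 7) mod 4 = 2
Known residues: [1, 2, 3]; need a permutation of 0..3, so missing residue r = 0
Need (2 + s) mod 4 = 0; smallest s = (0 - 2) mod 4 = 2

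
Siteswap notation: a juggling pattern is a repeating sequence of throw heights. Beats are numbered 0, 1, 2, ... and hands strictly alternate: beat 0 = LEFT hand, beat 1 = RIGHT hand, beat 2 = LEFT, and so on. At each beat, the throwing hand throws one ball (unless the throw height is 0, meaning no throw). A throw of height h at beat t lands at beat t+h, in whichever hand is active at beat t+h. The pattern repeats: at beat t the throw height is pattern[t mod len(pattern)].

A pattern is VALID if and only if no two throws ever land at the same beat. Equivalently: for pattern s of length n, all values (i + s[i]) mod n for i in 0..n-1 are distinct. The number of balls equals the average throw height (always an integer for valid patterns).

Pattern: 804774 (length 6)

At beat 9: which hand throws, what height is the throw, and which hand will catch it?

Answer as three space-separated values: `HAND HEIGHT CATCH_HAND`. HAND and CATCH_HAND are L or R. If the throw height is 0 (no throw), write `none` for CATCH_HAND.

Beat 9: 9 mod 2 = 1, so hand = R
Throw height = pattern[9 mod 6] = pattern[3] = 7
Lands at beat 9+7=16, 16 mod 2 = 0, so catch hand = L

Answer: R 7 L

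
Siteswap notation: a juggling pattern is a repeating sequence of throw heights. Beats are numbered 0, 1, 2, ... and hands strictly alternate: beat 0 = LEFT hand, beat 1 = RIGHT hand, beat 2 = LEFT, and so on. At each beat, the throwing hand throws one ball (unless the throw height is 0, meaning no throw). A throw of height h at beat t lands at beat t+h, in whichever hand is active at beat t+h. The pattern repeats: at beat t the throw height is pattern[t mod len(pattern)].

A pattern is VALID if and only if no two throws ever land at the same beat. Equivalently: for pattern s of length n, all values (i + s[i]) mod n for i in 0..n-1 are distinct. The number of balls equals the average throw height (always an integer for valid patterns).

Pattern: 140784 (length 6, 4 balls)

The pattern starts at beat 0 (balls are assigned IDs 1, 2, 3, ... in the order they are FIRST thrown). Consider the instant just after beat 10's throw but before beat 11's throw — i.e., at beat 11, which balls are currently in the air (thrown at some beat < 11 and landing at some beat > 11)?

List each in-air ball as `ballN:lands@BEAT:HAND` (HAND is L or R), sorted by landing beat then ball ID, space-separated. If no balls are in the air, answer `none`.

Answer: ball3:lands@12:L ball1:lands@16:L ball2:lands@18:L

Derivation:
Beat 0 (L): throw ball1 h=1 -> lands@1:R; in-air after throw: [b1@1:R]
Beat 1 (R): throw ball1 h=4 -> lands@5:R; in-air after throw: [b1@5:R]
Beat 3 (R): throw ball2 h=7 -> lands@10:L; in-air after throw: [b1@5:R b2@10:L]
Beat 4 (L): throw ball3 h=8 -> lands@12:L; in-air after throw: [b1@5:R b2@10:L b3@12:L]
Beat 5 (R): throw ball1 h=4 -> lands@9:R; in-air after throw: [b1@9:R b2@10:L b3@12:L]
Beat 6 (L): throw ball4 h=1 -> lands@7:R; in-air after throw: [b4@7:R b1@9:R b2@10:L b3@12:L]
Beat 7 (R): throw ball4 h=4 -> lands@11:R; in-air after throw: [b1@9:R b2@10:L b4@11:R b3@12:L]
Beat 9 (R): throw ball1 h=7 -> lands@16:L; in-air after throw: [b2@10:L b4@11:R b3@12:L b1@16:L]
Beat 10 (L): throw ball2 h=8 -> lands@18:L; in-air after throw: [b4@11:R b3@12:L b1@16:L b2@18:L]
Beat 11 (R): throw ball4 h=4 -> lands@15:R; in-air after throw: [b3@12:L b4@15:R b1@16:L b2@18:L]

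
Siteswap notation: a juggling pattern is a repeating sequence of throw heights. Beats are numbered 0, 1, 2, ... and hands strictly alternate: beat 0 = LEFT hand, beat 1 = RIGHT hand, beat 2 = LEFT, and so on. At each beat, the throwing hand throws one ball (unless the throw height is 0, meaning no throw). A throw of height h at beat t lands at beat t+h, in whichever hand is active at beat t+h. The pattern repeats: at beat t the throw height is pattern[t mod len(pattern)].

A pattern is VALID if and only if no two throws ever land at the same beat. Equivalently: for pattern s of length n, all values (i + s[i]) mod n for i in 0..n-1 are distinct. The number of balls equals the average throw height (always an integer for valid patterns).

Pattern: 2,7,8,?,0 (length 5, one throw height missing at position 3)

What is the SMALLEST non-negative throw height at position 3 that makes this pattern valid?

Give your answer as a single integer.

Answer: 3

Derivation:
i=0: (0 + 2) mod 5 = 2
i=1: (1 + 7) mod 5 = 3
i=2: (2 + 8) mod 5 = 0
i=3: s[i]=? (unknown)
i=4: (4 + 0) mod 5 = 4
Known residues: [0, 2, 3, 4]; need a permutation of 0..4, so missing residue r = 1
Need (3 + s) mod 5 = 1; smallest s = (1 - 3) mod 5 = 3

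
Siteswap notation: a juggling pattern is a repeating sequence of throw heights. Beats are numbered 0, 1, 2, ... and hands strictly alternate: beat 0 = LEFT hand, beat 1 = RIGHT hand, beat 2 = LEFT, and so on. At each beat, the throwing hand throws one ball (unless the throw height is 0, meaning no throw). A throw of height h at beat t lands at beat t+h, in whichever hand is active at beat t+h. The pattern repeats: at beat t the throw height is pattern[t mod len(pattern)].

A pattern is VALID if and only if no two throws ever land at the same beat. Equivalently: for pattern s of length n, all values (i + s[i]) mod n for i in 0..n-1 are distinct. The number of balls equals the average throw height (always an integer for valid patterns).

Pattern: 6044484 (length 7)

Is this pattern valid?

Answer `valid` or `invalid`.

Answer: invalid

Derivation:
i=0: (i + s[i]) mod n = (0 + 6) mod 7 = 6
i=1: (i + s[i]) mod n = (1 + 0) mod 7 = 1
i=2: (i + s[i]) mod n = (2 + 4) mod 7 = 6
i=3: (i + s[i]) mod n = (3 + 4) mod 7 = 0
i=4: (i + s[i]) mod n = (4 + 4) mod 7 = 1
i=5: (i + s[i]) mod n = (5 + 8) mod 7 = 6
i=6: (i + s[i]) mod n = (6 + 4) mod 7 = 3
Residues: [6, 1, 6, 0, 1, 6, 3], distinct: False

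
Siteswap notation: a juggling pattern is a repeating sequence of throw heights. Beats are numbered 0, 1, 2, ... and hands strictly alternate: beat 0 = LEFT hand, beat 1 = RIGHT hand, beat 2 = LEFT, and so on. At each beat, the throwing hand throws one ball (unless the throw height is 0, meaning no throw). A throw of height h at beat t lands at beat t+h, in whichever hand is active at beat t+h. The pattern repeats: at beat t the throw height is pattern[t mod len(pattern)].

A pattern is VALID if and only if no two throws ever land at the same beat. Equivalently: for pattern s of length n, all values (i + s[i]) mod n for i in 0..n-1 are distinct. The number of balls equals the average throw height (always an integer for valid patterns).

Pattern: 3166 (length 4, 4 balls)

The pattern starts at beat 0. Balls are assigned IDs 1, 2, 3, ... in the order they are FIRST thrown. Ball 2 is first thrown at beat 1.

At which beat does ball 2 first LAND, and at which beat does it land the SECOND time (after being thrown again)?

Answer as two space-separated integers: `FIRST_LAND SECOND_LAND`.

Answer: 2 8

Derivation:
Beat 0 (L): throw ball1 h=3 -> lands@3:R; in-air after throw: [b1@3:R]
Beat 1 (R): throw ball2 h=1 -> lands@2:L; in-air after throw: [b2@2:L b1@3:R]
Beat 2 (L): throw ball2 h=6 -> lands@8:L; in-air after throw: [b1@3:R b2@8:L]
Beat 3 (R): throw ball1 h=6 -> lands@9:R; in-air after throw: [b2@8:L b1@9:R]
Beat 4 (L): throw ball3 h=3 -> lands@7:R; in-air after throw: [b3@7:R b2@8:L b1@9:R]
Beat 5 (R): throw ball4 h=1 -> lands@6:L; in-air after throw: [b4@6:L b3@7:R b2@8:L b1@9:R]
Beat 6 (L): throw ball4 h=6 -> lands@12:L; in-air after throw: [b3@7:R b2@8:L b1@9:R b4@12:L]
Beat 7 (R): throw ball3 h=6 -> lands@13:R; in-air after throw: [b2@8:L b1@9:R b4@12:L b3@13:R]
Beat 8 (L): throw ball2 h=3 -> lands@11:R; in-air after throw: [b1@9:R b2@11:R b4@12:L b3@13:R]
Ball 2: thrown@1 h=1 -> first land @2; rethrown@2 h=6 -> second land @8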